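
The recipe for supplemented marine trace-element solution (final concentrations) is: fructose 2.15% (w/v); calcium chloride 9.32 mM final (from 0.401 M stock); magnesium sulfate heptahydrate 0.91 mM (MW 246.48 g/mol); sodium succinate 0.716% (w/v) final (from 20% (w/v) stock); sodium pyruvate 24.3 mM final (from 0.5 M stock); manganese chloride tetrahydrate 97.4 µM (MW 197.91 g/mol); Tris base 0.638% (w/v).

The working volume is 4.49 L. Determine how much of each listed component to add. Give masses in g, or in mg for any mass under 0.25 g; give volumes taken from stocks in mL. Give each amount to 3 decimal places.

fructose 96.535 g; calcium chloride 104.356 mL; magnesium sulfate heptahydrate 1.007 g; sodium succinate 160.742 mL; sodium pyruvate 218.214 mL; manganese chloride tetrahydrate 86.551 mg; Tris base 28.646 g

Working volume: 4.49 L.
fructose: 2.15% w/v = 21.5 g/L → 21.5 × 4.49 L = 96.535 g
calcium chloride: dilute stock: 9.32 mM × 4490 mL ÷ 401 mM = 104.356 mL
magnesium sulfate heptahydrate: 0.91 mmol/L × 246.48 g/mol × 4.49 L ÷ 1000 = 1.007 g
sodium succinate: dilute stock: 0.716% ÷ 20% × 4490 mL = 160.742 mL
sodium pyruvate: C1V1 = C2V2 → 24.3 mM × 4490 mL ÷ 500 mM = 218.214 mL
manganese chloride tetrahydrate: 97.4 µmol/L × 197.91 g/mol × 4.49 L ÷ 1000 = 86.551 mg
Tris base: 0.638 g per 100 mL × 4490 mL ÷ 100 = 28.646 g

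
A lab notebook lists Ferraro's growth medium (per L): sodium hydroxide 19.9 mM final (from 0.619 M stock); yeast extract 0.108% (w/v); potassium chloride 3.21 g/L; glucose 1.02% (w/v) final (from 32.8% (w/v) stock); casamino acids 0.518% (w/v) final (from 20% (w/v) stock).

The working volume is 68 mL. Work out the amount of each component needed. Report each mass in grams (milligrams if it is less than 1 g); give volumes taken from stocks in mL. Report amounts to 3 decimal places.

Scale factor relative to 1 L: 0.068.
sodium hydroxide: V = C2·V2/C1 = 19.9 mM × 68 mL ÷ 619 mM = 2.186 mL
yeast extract: 0.108 g per 100 mL × 68 mL ÷ 100 = 0.07344 g = 73.440 mg
potassium chloride: 3.21 g/L × 0.068 L = 0.21828 g = 218.280 mg
glucose: V = C2·V2/C1 = 1.02% ÷ 32.8% × 68 mL = 2.115 mL
casamino acids: V = C2·V2/C1 = 0.518% ÷ 20% × 68 mL = 1.761 mL

sodium hydroxide 2.186 mL; yeast extract 73.440 mg; potassium chloride 218.280 mg; glucose 2.115 mL; casamino acids 1.761 mL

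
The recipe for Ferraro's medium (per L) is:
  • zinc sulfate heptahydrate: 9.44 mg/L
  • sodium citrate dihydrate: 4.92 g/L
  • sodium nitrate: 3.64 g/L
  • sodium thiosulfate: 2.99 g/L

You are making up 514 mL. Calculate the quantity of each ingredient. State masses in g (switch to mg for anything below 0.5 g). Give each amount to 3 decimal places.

zinc sulfate heptahydrate 4.852 mg; sodium citrate dihydrate 2.529 g; sodium nitrate 1.871 g; sodium thiosulfate 1.537 g

Scale factor relative to 1 L: 0.514.
zinc sulfate heptahydrate: 9.44 mg/L × 0.514 L = 4.852 mg
sodium citrate dihydrate: 4.92 g/L × 0.514 L = 2.529 g
sodium nitrate: 3.64 g/L × 0.514 L = 1.871 g
sodium thiosulfate: 2.99 g/L × 0.514 L = 1.537 g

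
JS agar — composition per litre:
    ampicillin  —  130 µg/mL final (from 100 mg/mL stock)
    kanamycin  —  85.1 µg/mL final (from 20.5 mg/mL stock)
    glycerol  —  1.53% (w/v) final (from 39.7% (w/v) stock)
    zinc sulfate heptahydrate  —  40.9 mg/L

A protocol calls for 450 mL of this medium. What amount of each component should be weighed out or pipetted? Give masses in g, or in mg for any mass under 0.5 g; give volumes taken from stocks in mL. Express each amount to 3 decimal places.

Working volume: 450 mL = 0.45 L.
ampicillin: C1V1 = C2V2 → 130 µg/mL × 450 mL ÷ 100000 µg/mL = 0.585 mL
kanamycin: dilute stock: 85.1 µg/mL × 450 mL ÷ 20500 µg/mL = 1.868 mL
glycerol: C1V1 = C2V2 → 1.53% ÷ 39.7% × 450 mL = 17.343 mL
zinc sulfate heptahydrate: 40.9 mg/L × 0.45 L = 18.405 mg

ampicillin 0.585 mL; kanamycin 1.868 mL; glycerol 17.343 mL; zinc sulfate heptahydrate 18.405 mg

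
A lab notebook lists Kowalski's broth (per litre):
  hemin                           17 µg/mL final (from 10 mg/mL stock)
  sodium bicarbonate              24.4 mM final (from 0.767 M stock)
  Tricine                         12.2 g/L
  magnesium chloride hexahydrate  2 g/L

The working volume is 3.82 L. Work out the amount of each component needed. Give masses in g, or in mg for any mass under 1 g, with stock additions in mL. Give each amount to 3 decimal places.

Scale factor relative to 1 L: 3.82.
hemin: V = C2·V2/C1 = 17 µg/mL × 3820 mL ÷ 10000 µg/mL = 6.494 mL
sodium bicarbonate: C1V1 = C2V2 → 24.4 mM × 3820 mL ÷ 767 mM = 121.523 mL
Tricine: 12.2 g/L × 3.82 L = 46.604 g
magnesium chloride hexahydrate: 2 g/L × 3.82 L = 7.640 g

hemin 6.494 mL; sodium bicarbonate 121.523 mL; Tricine 46.604 g; magnesium chloride hexahydrate 7.640 g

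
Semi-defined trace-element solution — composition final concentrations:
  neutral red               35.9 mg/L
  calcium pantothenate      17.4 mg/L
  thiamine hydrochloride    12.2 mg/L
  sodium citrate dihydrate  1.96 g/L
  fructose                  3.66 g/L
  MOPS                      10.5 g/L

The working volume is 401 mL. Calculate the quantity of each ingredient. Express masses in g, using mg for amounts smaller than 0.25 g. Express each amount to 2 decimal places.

neutral red 14.40 mg; calcium pantothenate 6.98 mg; thiamine hydrochloride 4.89 mg; sodium citrate dihydrate 0.79 g; fructose 1.47 g; MOPS 4.21 g

Working volume: 401 mL = 0.401 L.
neutral red: 35.9 mg/L × 0.401 L = 14.40 mg
calcium pantothenate: 17.4 mg/L × 0.401 L = 6.98 mg
thiamine hydrochloride: 12.2 mg/L × 0.401 L = 4.89 mg
sodium citrate dihydrate: 1.96 g/L × 0.401 L = 0.79 g
fructose: 3.66 g/L × 0.401 L = 1.47 g
MOPS: 10.5 g/L × 0.401 L = 4.21 g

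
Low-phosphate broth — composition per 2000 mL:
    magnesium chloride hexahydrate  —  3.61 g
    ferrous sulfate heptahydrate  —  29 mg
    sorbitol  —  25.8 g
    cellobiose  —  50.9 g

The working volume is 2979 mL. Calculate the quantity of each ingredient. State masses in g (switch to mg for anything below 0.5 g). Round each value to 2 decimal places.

Scale factor = 2979 mL / 2000 mL = 1.4895.
magnesium chloride hexahydrate: 3.61 g × (2979 mL / 2000 mL) = 5.38 g
ferrous sulfate heptahydrate: 29 mg × (2979 mL / 2000 mL) = 43.20 mg
sorbitol: 25.8 g × (2979 mL / 2000 mL) = 38.43 g
cellobiose: 50.9 g × (2979 mL / 2000 mL) = 75.82 g

magnesium chloride hexahydrate 5.38 g; ferrous sulfate heptahydrate 43.20 mg; sorbitol 38.43 g; cellobiose 75.82 g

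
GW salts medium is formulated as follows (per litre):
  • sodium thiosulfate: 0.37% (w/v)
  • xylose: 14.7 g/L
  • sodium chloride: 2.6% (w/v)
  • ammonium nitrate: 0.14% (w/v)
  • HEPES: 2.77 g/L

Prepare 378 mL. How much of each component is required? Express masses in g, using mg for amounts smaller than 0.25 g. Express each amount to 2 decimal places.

Scale factor relative to 1 L: 0.378.
sodium thiosulfate: 0.37 g per 100 mL × 378 mL ÷ 100 = 1.40 g
xylose: 14.7 g/L × 0.378 L = 5.56 g
sodium chloride: 2.6% w/v = 26 g/L → 26 × 0.378 L = 9.83 g
ammonium nitrate: 0.14 g per 100 mL × 378 mL ÷ 100 = 0.53 g
HEPES: 2.77 g/L × 0.378 L = 1.05 g

sodium thiosulfate 1.40 g; xylose 5.56 g; sodium chloride 9.83 g; ammonium nitrate 0.53 g; HEPES 1.05 g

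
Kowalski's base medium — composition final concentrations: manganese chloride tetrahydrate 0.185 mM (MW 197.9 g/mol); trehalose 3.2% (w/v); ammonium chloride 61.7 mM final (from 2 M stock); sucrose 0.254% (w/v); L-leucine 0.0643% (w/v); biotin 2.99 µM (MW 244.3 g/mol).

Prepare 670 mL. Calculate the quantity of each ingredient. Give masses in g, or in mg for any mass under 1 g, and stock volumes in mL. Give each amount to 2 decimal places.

Target volume = 670 mL = 0.67 L.
manganese chloride tetrahydrate: 0.185 mmol/L × 197.9 mg/mmol × 0.67 L = 24.53 mg
trehalose: 3.2% w/v = 32 g/L → 32 × 0.67 L = 21.44 g
ammonium chloride: C1V1 = C2V2 → 61.7 mM × 670 mL ÷ 2000 mM = 20.67 mL
sucrose: 0.254 g per 100 mL × 670 mL ÷ 100 = 1.70 g
L-leucine: 0.0643 g per 100 mL × 670 mL ÷ 100 = 0.43081 g = 430.81 mg
biotin: 2.99 µmol/L × 244.3 g/mol × 0.67 L ÷ 1000 = 0.49 mg

manganese chloride tetrahydrate 24.53 mg; trehalose 21.44 g; ammonium chloride 20.67 mL; sucrose 1.70 g; L-leucine 430.81 mg; biotin 0.49 mg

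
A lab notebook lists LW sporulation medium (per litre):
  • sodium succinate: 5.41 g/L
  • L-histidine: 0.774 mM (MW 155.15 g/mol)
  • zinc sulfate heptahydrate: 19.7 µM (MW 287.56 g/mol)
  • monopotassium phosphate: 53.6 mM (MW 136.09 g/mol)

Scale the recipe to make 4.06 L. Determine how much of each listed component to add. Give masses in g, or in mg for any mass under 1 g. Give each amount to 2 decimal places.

Scale factor relative to 1 L: 4.06.
sodium succinate: 5.41 g/L × 4.06 L = 21.96 g
L-histidine: 0.774 mmol/L × 155.15 mg/mmol × 4.06 L = 487.55 mg
zinc sulfate heptahydrate: 19.7 µmol/L × 287.56 g/mol × 4.06 L ÷ 1000 = 23.00 mg
monopotassium phosphate: 53.6 mmol/L × 136.09 g/mol × 4.06 L ÷ 1000 = 29.62 g

sodium succinate 21.96 g; L-histidine 487.55 mg; zinc sulfate heptahydrate 23.00 mg; monopotassium phosphate 29.62 g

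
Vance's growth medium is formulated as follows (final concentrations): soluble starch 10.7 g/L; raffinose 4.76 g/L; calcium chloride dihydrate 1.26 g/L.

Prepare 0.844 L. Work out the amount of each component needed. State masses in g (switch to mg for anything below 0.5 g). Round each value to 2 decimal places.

Scale factor relative to 1 L: 0.844.
soluble starch: 10.7 g/L × 0.844 L = 9.03 g
raffinose: 4.76 g/L × 0.844 L = 4.02 g
calcium chloride dihydrate: 1.26 g/L × 0.844 L = 1.06 g

soluble starch 9.03 g; raffinose 4.02 g; calcium chloride dihydrate 1.06 g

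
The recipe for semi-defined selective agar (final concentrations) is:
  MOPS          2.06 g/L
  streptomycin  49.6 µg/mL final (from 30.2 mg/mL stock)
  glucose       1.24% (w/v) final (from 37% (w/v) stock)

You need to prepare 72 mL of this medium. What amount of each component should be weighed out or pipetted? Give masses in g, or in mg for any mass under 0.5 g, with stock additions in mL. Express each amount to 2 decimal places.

MOPS 148.32 mg; streptomycin 0.12 mL; glucose 2.41 mL

Scale factor relative to 1 L: 0.072.
MOPS: 2.06 g/L × 0.072 L = 0.14832 g = 148.32 mg
streptomycin: dilute stock: 49.6 µg/mL × 72 mL ÷ 30200 µg/mL = 0.12 mL
glucose: dilute stock: 1.24% ÷ 37% × 72 mL = 2.41 mL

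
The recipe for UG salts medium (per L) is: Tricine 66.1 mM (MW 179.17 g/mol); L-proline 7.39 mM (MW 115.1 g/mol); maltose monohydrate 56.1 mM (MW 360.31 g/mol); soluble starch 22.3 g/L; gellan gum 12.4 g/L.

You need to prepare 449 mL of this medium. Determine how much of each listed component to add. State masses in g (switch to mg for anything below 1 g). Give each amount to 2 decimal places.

Tricine 5.32 g; L-proline 381.91 mg; maltose monohydrate 9.08 g; soluble starch 10.01 g; gellan gum 5.57 g

Scale factor relative to 1 L: 0.449.
Tricine: 66.1 mmol/L × 179.17 g/mol × 0.449 L ÷ 1000 = 5.32 g
L-proline: 7.39 mmol/L × 115.1 mg/mmol × 0.449 L = 381.91 mg
maltose monohydrate: 56.1 mmol/L × 360.31 g/mol × 0.449 L ÷ 1000 = 9.08 g
soluble starch: 22.3 g/L × 0.449 L = 10.01 g
gellan gum: 12.4 g/L × 0.449 L = 5.57 g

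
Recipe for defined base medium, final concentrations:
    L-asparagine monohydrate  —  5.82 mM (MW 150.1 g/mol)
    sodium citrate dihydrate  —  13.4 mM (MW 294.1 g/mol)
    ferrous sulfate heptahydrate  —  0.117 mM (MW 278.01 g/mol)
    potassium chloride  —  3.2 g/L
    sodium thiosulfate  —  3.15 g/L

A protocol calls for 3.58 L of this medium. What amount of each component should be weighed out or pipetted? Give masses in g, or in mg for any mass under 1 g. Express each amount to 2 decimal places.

L-asparagine monohydrate 3.13 g; sodium citrate dihydrate 14.11 g; ferrous sulfate heptahydrate 116.45 mg; potassium chloride 11.46 g; sodium thiosulfate 11.28 g

Working volume: 3.58 L.
L-asparagine monohydrate: 5.82 mmol/L × 150.1 g/mol × 3.58 L ÷ 1000 = 3.13 g
sodium citrate dihydrate: 13.4 mmol/L × 294.1 g/mol × 3.58 L ÷ 1000 = 14.11 g
ferrous sulfate heptahydrate: 0.117 mmol/L × 278.01 mg/mmol × 3.58 L = 116.45 mg
potassium chloride: 3.2 g/L × 3.58 L = 11.46 g
sodium thiosulfate: 3.15 g/L × 3.58 L = 11.28 g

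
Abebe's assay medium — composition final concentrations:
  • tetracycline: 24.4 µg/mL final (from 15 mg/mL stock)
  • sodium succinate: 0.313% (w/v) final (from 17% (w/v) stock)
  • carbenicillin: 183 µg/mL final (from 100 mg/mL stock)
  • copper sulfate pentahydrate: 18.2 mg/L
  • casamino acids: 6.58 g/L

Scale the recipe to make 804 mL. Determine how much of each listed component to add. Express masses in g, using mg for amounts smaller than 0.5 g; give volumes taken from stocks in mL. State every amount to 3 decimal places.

Target volume = 804 mL = 0.804 L.
tetracycline: V = C2·V2/C1 = 24.4 µg/mL × 804 mL ÷ 15000 µg/mL = 1.308 mL
sodium succinate: V = C2·V2/C1 = 0.313% ÷ 17% × 804 mL = 14.803 mL
carbenicillin: dilute stock: 183 µg/mL × 804 mL ÷ 100000 µg/mL = 1.471 mL
copper sulfate pentahydrate: 18.2 mg/L × 0.804 L = 14.633 mg
casamino acids: 6.58 g/L × 0.804 L = 5.290 g

tetracycline 1.308 mL; sodium succinate 14.803 mL; carbenicillin 1.471 mL; copper sulfate pentahydrate 14.633 mg; casamino acids 5.290 g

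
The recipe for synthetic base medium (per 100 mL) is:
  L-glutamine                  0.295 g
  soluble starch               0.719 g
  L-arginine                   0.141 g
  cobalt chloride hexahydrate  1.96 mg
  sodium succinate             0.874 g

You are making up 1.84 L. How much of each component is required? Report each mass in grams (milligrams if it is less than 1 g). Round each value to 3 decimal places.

L-glutamine 5.428 g; soluble starch 13.230 g; L-arginine 2.594 g; cobalt chloride hexahydrate 36.064 mg; sodium succinate 16.082 g

Scale factor = 1840 mL / 100 mL = 18.4.
L-glutamine: 0.295 g × (1840 mL / 100 mL) = 5.428 g
soluble starch: 0.719 g × (1840 mL / 100 mL) = 13.230 g
L-arginine: 0.141 g × (1840 mL / 100 mL) = 2.594 g
cobalt chloride hexahydrate: 1.96 mg × (1840 mL / 100 mL) = 36.064 mg
sodium succinate: 0.874 g × (1840 mL / 100 mL) = 16.082 g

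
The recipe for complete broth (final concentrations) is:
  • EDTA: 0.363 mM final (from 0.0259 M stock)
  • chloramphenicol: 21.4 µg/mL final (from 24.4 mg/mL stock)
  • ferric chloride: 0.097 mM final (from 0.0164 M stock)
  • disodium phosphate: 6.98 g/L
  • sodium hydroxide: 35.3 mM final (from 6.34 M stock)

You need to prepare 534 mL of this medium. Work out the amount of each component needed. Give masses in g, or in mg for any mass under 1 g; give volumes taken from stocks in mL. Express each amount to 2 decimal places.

Working volume: 534 mL = 0.534 L.
EDTA: C1V1 = C2V2 → 0.363 mM × 534 mL ÷ 25.9 mM = 7.48 mL
chloramphenicol: C1V1 = C2V2 → 21.4 µg/mL × 534 mL ÷ 24400 µg/mL = 0.47 mL
ferric chloride: dilute stock: 0.097 mM × 534 mL ÷ 16.4 mM = 3.16 mL
disodium phosphate: 6.98 g/L × 0.534 L = 3.73 g
sodium hydroxide: dilute stock: 35.3 mM × 534 mL ÷ 6340 mM = 2.97 mL

EDTA 7.48 mL; chloramphenicol 0.47 mL; ferric chloride 3.16 mL; disodium phosphate 3.73 g; sodium hydroxide 2.97 mL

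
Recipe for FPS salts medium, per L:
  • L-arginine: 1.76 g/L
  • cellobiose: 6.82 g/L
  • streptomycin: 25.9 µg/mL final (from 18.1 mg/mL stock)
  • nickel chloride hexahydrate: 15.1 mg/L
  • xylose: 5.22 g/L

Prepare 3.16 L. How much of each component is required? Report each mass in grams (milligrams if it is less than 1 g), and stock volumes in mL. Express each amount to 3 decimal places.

Scale factor relative to 1 L: 3.16.
L-arginine: 1.76 g/L × 3.16 L = 5.562 g
cellobiose: 6.82 g/L × 3.16 L = 21.551 g
streptomycin: V = C2·V2/C1 = 25.9 µg/mL × 3160 mL ÷ 18100 µg/mL = 4.522 mL
nickel chloride hexahydrate: 15.1 mg/L × 3.16 L = 47.716 mg
xylose: 5.22 g/L × 3.16 L = 16.495 g

L-arginine 5.562 g; cellobiose 21.551 g; streptomycin 4.522 mL; nickel chloride hexahydrate 47.716 mg; xylose 16.495 g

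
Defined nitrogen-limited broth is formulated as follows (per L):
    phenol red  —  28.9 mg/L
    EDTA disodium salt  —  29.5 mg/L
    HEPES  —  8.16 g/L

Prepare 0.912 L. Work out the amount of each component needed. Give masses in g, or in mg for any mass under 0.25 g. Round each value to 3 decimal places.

Scale factor relative to 1 L: 0.912.
phenol red: 28.9 mg/L × 0.912 L = 26.357 mg
EDTA disodium salt: 29.5 mg/L × 0.912 L = 26.904 mg
HEPES: 8.16 g/L × 0.912 L = 7.442 g

phenol red 26.357 mg; EDTA disodium salt 26.904 mg; HEPES 7.442 g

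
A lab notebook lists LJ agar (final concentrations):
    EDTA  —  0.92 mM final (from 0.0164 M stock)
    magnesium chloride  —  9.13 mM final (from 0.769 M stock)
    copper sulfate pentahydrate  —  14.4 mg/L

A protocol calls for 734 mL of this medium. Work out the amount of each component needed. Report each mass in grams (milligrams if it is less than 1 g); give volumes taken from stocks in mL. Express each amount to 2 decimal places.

Scale factor relative to 1 L: 0.734.
EDTA: C1V1 = C2V2 → 0.92 mM × 734 mL ÷ 16.4 mM = 41.18 mL
magnesium chloride: C1V1 = C2V2 → 9.13 mM × 734 mL ÷ 769 mM = 8.71 mL
copper sulfate pentahydrate: 14.4 mg/L × 0.734 L = 10.57 mg

EDTA 41.18 mL; magnesium chloride 8.71 mL; copper sulfate pentahydrate 10.57 mg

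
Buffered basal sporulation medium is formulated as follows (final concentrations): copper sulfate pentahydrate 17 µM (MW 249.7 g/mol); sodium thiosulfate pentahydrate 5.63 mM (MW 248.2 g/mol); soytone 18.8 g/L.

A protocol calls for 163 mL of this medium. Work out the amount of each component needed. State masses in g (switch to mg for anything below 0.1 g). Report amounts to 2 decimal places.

copper sulfate pentahydrate 0.69 mg; sodium thiosulfate pentahydrate 0.23 g; soytone 3.06 g

Target volume = 163 mL = 0.163 L.
copper sulfate pentahydrate: 17 µmol/L × 249.7 g/mol × 0.163 L ÷ 1000 = 0.69 mg
sodium thiosulfate pentahydrate: 5.63 mmol/L × 248.2 g/mol × 0.163 L ÷ 1000 = 0.23 g
soytone: 18.8 g/L × 0.163 L = 3.06 g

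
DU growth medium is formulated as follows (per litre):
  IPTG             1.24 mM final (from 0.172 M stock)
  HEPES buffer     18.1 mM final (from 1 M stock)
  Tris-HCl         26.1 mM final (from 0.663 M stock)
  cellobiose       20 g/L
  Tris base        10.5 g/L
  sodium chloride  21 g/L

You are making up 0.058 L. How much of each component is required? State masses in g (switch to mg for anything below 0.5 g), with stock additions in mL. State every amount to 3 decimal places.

Working volume: 0.058 L.
IPTG: C1V1 = C2V2 → 1.24 mM × 58 mL ÷ 172 mM = 0.418 mL
HEPES buffer: V = C2·V2/C1 = 18.1 mM × 58 mL ÷ 1000 mM = 1.050 mL
Tris-HCl: C1V1 = C2V2 → 26.1 mM × 58 mL ÷ 663 mM = 2.283 mL
cellobiose: 20 g/L × 0.058 L = 1.160 g
Tris base: 10.5 g/L × 0.058 L = 0.609 g
sodium chloride: 21 g/L × 0.058 L = 1.218 g

IPTG 0.418 mL; HEPES buffer 1.050 mL; Tris-HCl 2.283 mL; cellobiose 1.160 g; Tris base 0.609 g; sodium chloride 1.218 g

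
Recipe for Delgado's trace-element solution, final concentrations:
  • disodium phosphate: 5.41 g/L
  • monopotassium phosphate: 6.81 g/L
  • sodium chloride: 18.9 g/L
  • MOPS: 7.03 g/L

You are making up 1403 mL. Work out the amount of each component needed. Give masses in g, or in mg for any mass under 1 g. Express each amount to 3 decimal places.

Target volume = 1403 mL = 1.403 L.
disodium phosphate: 5.41 g/L × 1.403 L = 7.590 g
monopotassium phosphate: 6.81 g/L × 1.403 L = 9.554 g
sodium chloride: 18.9 g/L × 1.403 L = 26.517 g
MOPS: 7.03 g/L × 1.403 L = 9.863 g

disodium phosphate 7.590 g; monopotassium phosphate 9.554 g; sodium chloride 26.517 g; MOPS 9.863 g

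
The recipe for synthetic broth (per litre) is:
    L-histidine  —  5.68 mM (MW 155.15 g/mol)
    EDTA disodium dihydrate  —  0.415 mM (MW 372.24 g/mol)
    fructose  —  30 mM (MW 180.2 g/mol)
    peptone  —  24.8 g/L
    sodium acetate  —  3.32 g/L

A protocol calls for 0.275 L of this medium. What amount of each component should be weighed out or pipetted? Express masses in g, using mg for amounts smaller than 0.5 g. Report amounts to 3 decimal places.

Working volume: 0.275 L.
L-histidine: 5.68 mmol/L × 155.15 mg/mmol × 0.275 L = 242.344 mg
EDTA disodium dihydrate: 0.415 mmol/L × 372.24 mg/mmol × 0.275 L = 42.482 mg
fructose: 30 mmol/L × 180.2 g/mol × 0.275 L ÷ 1000 = 1.487 g
peptone: 24.8 g/L × 0.275 L = 6.820 g
sodium acetate: 3.32 g/L × 0.275 L = 0.913 g

L-histidine 242.344 mg; EDTA disodium dihydrate 42.482 mg; fructose 1.487 g; peptone 6.820 g; sodium acetate 0.913 g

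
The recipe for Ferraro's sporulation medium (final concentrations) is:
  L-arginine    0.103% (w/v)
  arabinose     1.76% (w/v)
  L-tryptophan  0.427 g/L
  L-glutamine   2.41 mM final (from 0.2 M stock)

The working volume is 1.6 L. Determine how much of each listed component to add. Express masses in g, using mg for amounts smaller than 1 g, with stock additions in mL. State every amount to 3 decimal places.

L-arginine 1.648 g; arabinose 28.160 g; L-tryptophan 683.200 mg; L-glutamine 19.280 mL

Working volume: 1.6 L.
L-arginine: 0.103% w/v = 1.03 g/L → 1.03 × 1.6 L = 1.648 g
arabinose: 1.76 g per 100 mL × 1600 mL ÷ 100 = 28.160 g
L-tryptophan: 0.427 g/L × 1.6 L = 0.6832 g = 683.200 mg
L-glutamine: V = C2·V2/C1 = 2.41 mM × 1600 mL ÷ 200 mM = 19.280 mL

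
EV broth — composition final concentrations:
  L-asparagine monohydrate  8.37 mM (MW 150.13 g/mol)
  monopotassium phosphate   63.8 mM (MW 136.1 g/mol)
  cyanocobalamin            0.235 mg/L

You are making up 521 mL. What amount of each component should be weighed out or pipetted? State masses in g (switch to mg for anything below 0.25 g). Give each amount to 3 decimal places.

L-asparagine monohydrate 0.655 g; monopotassium phosphate 4.524 g; cyanocobalamin 0.122 mg

Scale factor relative to 1 L: 0.521.
L-asparagine monohydrate: 8.37 mmol/L × 150.13 g/mol × 0.521 L ÷ 1000 = 0.655 g
monopotassium phosphate: 63.8 mmol/L × 136.1 g/mol × 0.521 L ÷ 1000 = 4.524 g
cyanocobalamin: 0.235 mg/L × 0.521 L = 0.122 mg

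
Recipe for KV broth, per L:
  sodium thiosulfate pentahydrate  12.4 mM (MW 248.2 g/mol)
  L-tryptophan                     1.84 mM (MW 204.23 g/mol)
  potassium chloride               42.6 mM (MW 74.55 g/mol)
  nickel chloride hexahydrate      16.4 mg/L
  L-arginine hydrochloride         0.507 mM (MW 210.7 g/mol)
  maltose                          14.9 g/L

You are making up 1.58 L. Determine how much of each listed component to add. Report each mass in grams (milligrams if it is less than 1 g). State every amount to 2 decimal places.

sodium thiosulfate pentahydrate 4.86 g; L-tryptophan 593.74 mg; potassium chloride 5.02 g; nickel chloride hexahydrate 25.91 mg; L-arginine hydrochloride 168.78 mg; maltose 23.54 g

Scale factor relative to 1 L: 1.58.
sodium thiosulfate pentahydrate: 12.4 mmol/L × 248.2 g/mol × 1.58 L ÷ 1000 = 4.86 g
L-tryptophan: 1.84 mmol/L × 204.23 mg/mmol × 1.58 L = 593.74 mg
potassium chloride: 42.6 mmol/L × 74.55 g/mol × 1.58 L ÷ 1000 = 5.02 g
nickel chloride hexahydrate: 16.4 mg/L × 1.58 L = 25.91 mg
L-arginine hydrochloride: 0.507 mmol/L × 210.7 mg/mmol × 1.58 L = 168.78 mg
maltose: 14.9 g/L × 1.58 L = 23.54 g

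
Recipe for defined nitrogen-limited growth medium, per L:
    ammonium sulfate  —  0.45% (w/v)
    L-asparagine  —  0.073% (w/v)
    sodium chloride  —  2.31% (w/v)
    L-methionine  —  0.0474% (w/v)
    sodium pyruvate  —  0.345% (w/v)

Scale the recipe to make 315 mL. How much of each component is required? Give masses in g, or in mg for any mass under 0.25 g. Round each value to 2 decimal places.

Working volume: 315 mL = 0.315 L.
ammonium sulfate: 0.45 g per 100 mL × 315 mL ÷ 100 = 1.42 g
L-asparagine: 0.073 g per 100 mL × 315 mL ÷ 100 = 0.22995 g = 229.95 mg
sodium chloride: 2.31 g per 100 mL × 315 mL ÷ 100 = 7.28 g
L-methionine: 0.0474% w/v = 0.474 g/L → 0.474 × 0.315 L = 0.14931 g = 149.31 mg
sodium pyruvate: 0.345% w/v = 3.45 g/L → 3.45 × 0.315 L = 1.09 g

ammonium sulfate 1.42 g; L-asparagine 229.95 mg; sodium chloride 7.28 g; L-methionine 149.31 mg; sodium pyruvate 1.09 g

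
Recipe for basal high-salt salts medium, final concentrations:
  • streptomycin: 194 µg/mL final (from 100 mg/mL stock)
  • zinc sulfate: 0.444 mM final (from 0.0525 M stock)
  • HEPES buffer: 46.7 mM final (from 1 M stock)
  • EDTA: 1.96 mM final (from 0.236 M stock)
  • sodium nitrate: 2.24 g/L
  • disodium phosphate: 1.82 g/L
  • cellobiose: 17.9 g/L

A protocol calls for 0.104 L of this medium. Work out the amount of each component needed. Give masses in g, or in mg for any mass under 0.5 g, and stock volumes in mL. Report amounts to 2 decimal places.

streptomycin 0.20 mL; zinc sulfate 0.88 mL; HEPES buffer 4.86 mL; EDTA 0.86 mL; sodium nitrate 232.96 mg; disodium phosphate 189.28 mg; cellobiose 1.86 g

Working volume: 0.104 L.
streptomycin: C1V1 = C2V2 → 194 µg/mL × 104 mL ÷ 100000 µg/mL = 0.20 mL
zinc sulfate: C1V1 = C2V2 → 0.444 mM × 104 mL ÷ 52.5 mM = 0.88 mL
HEPES buffer: C1V1 = C2V2 → 46.7 mM × 104 mL ÷ 1000 mM = 4.86 mL
EDTA: C1V1 = C2V2 → 1.96 mM × 104 mL ÷ 236 mM = 0.86 mL
sodium nitrate: 2.24 g/L × 0.104 L = 0.23296 g = 232.96 mg
disodium phosphate: 1.82 g/L × 0.104 L = 0.18928 g = 189.28 mg
cellobiose: 17.9 g/L × 0.104 L = 1.86 g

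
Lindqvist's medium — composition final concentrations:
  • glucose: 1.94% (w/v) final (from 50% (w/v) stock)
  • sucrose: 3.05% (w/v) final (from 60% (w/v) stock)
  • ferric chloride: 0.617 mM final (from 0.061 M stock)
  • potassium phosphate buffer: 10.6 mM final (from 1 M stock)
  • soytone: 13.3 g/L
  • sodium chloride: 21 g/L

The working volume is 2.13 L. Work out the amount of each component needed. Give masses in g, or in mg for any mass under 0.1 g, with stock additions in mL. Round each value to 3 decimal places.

glucose 82.644 mL; sucrose 108.275 mL; ferric chloride 21.544 mL; potassium phosphate buffer 22.578 mL; soytone 28.329 g; sodium chloride 44.730 g

Working volume: 2.13 L.
glucose: dilute stock: 1.94% ÷ 50% × 2130 mL = 82.644 mL
sucrose: V = C2·V2/C1 = 3.05% ÷ 60% × 2130 mL = 108.275 mL
ferric chloride: C1V1 = C2V2 → 0.617 mM × 2130 mL ÷ 61 mM = 21.544 mL
potassium phosphate buffer: V = C2·V2/C1 = 10.6 mM × 2130 mL ÷ 1000 mM = 22.578 mL
soytone: 13.3 g/L × 2.13 L = 28.329 g
sodium chloride: 21 g/L × 2.13 L = 44.730 g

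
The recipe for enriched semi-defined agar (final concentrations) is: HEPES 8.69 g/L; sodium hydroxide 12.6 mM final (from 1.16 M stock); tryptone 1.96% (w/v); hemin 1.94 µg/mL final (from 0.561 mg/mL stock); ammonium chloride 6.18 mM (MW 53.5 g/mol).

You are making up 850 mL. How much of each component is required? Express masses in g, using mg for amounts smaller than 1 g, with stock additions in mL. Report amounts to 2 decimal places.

HEPES 7.39 g; sodium hydroxide 9.23 mL; tryptone 16.66 g; hemin 2.94 mL; ammonium chloride 281.04 mg

Target volume = 850 mL = 0.85 L.
HEPES: 8.69 g/L × 0.85 L = 7.39 g
sodium hydroxide: dilute stock: 12.6 mM × 850 mL ÷ 1160 mM = 9.23 mL
tryptone: 1.96 g per 100 mL × 850 mL ÷ 100 = 16.66 g
hemin: V = C2·V2/C1 = 1.94 µg/mL × 850 mL ÷ 561 µg/mL = 2.94 mL
ammonium chloride: 6.18 mmol/L × 53.5 mg/mmol × 0.85 L = 281.04 mg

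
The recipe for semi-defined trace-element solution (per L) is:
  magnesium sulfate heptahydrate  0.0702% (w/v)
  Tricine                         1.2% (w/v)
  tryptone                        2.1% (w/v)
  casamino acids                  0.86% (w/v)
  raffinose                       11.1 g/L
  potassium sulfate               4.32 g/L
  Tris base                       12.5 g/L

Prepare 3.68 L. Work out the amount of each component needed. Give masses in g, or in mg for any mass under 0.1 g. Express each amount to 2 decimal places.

Working volume: 3.68 L.
magnesium sulfate heptahydrate: 0.0702 g per 100 mL × 3680 mL ÷ 100 = 2.58 g
Tricine: 1.2 g per 100 mL × 3680 mL ÷ 100 = 44.16 g
tryptone: 2.1 g per 100 mL × 3680 mL ÷ 100 = 77.28 g
casamino acids: 0.86 g per 100 mL × 3680 mL ÷ 100 = 31.65 g
raffinose: 11.1 g/L × 3.68 L = 40.85 g
potassium sulfate: 4.32 g/L × 3.68 L = 15.90 g
Tris base: 12.5 g/L × 3.68 L = 46.00 g

magnesium sulfate heptahydrate 2.58 g; Tricine 44.16 g; tryptone 77.28 g; casamino acids 31.65 g; raffinose 40.85 g; potassium sulfate 15.90 g; Tris base 46.00 g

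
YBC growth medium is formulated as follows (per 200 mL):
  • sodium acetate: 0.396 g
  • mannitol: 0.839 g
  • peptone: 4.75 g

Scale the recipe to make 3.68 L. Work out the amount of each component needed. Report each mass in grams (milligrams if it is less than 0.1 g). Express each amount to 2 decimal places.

sodium acetate 7.29 g; mannitol 15.44 g; peptone 87.40 g

Scale factor = 3680 mL / 200 mL = 18.4.
sodium acetate: 0.396 g × (3680 mL / 200 mL) = 7.29 g
mannitol: 0.839 g × (3680 mL / 200 mL) = 15.44 g
peptone: 4.75 g × (3680 mL / 200 mL) = 87.40 g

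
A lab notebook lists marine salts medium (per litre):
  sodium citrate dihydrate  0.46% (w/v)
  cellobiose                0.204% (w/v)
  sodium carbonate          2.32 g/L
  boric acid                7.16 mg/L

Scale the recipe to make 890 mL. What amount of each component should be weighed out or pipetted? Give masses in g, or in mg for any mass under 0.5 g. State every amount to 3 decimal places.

sodium citrate dihydrate 4.094 g; cellobiose 1.816 g; sodium carbonate 2.065 g; boric acid 6.372 mg

Scale factor relative to 1 L: 0.89.
sodium citrate dihydrate: 0.46 g per 100 mL × 890 mL ÷ 100 = 4.094 g
cellobiose: 0.204 g per 100 mL × 890 mL ÷ 100 = 1.816 g
sodium carbonate: 2.32 g/L × 0.89 L = 2.065 g
boric acid: 7.16 mg/L × 0.89 L = 6.372 mg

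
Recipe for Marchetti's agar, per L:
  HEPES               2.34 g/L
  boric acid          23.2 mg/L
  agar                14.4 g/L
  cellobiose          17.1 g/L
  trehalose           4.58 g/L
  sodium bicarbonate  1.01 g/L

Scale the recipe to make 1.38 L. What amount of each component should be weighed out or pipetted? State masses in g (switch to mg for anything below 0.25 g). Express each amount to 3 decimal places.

HEPES 3.229 g; boric acid 32.016 mg; agar 19.872 g; cellobiose 23.598 g; trehalose 6.320 g; sodium bicarbonate 1.394 g

Working volume: 1.38 L.
HEPES: 2.34 g/L × 1.38 L = 3.229 g
boric acid: 23.2 mg/L × 1.38 L = 32.016 mg
agar: 14.4 g/L × 1.38 L = 19.872 g
cellobiose: 17.1 g/L × 1.38 L = 23.598 g
trehalose: 4.58 g/L × 1.38 L = 6.320 g
sodium bicarbonate: 1.01 g/L × 1.38 L = 1.394 g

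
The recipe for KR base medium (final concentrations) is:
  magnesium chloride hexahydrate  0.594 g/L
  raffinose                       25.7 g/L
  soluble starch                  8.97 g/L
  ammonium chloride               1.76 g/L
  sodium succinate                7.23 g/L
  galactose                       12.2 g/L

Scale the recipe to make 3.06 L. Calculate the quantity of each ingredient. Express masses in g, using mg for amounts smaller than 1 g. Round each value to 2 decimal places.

Working volume: 3.06 L.
magnesium chloride hexahydrate: 0.594 g/L × 3.06 L = 1.82 g
raffinose: 25.7 g/L × 3.06 L = 78.64 g
soluble starch: 8.97 g/L × 3.06 L = 27.45 g
ammonium chloride: 1.76 g/L × 3.06 L = 5.39 g
sodium succinate: 7.23 g/L × 3.06 L = 22.12 g
galactose: 12.2 g/L × 3.06 L = 37.33 g

magnesium chloride hexahydrate 1.82 g; raffinose 78.64 g; soluble starch 27.45 g; ammonium chloride 5.39 g; sodium succinate 22.12 g; galactose 37.33 g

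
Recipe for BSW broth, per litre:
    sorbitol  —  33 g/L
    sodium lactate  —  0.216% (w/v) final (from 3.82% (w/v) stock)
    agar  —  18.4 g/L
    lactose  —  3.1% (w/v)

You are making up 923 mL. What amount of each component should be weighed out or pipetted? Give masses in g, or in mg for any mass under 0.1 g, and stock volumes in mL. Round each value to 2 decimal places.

Scale factor relative to 1 L: 0.923.
sorbitol: 33 g/L × 0.923 L = 30.46 g
sodium lactate: C1V1 = C2V2 → 0.216% ÷ 3.82% × 923 mL = 52.19 mL
agar: 18.4 g/L × 0.923 L = 16.98 g
lactose: 3.1 g per 100 mL × 923 mL ÷ 100 = 28.61 g

sorbitol 30.46 g; sodium lactate 52.19 mL; agar 16.98 g; lactose 28.61 g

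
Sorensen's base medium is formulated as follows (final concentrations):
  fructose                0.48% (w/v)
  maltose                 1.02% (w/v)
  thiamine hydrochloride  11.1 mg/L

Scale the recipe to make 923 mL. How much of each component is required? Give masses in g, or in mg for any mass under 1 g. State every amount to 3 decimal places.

Scale factor relative to 1 L: 0.923.
fructose: 0.48 g per 100 mL × 923 mL ÷ 100 = 4.430 g
maltose: 1.02 g per 100 mL × 923 mL ÷ 100 = 9.415 g
thiamine hydrochloride: 11.1 mg/L × 0.923 L = 10.245 mg

fructose 4.430 g; maltose 9.415 g; thiamine hydrochloride 10.245 mg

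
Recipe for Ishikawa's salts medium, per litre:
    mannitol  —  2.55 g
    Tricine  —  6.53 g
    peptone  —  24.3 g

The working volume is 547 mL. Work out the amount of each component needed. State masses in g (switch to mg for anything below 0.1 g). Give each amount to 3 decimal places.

mannitol 1.395 g; Tricine 3.572 g; peptone 13.292 g

Scale factor = 547 mL / 1000 mL = 0.547.
mannitol: 2.55 g × (547 mL / 1000 mL) = 1.395 g
Tricine: 6.53 g × (547 mL / 1000 mL) = 3.572 g
peptone: 24.3 g × (547 mL / 1000 mL) = 13.292 g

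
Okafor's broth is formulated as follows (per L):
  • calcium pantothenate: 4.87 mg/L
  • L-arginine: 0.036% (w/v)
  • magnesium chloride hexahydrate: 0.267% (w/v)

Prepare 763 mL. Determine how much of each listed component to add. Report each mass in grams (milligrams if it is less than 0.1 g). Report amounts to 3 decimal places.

Scale factor relative to 1 L: 0.763.
calcium pantothenate: 4.87 mg/L × 0.763 L = 3.716 mg
L-arginine: 0.036% w/v = 0.36 g/L → 0.36 × 0.763 L = 0.275 g
magnesium chloride hexahydrate: 0.267 g per 100 mL × 763 mL ÷ 100 = 2.037 g

calcium pantothenate 3.716 mg; L-arginine 0.275 g; magnesium chloride hexahydrate 2.037 g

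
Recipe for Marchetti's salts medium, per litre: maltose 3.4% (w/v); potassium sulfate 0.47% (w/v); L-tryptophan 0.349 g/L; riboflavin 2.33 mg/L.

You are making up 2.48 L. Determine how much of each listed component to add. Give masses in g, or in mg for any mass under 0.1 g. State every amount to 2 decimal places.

maltose 84.32 g; potassium sulfate 11.66 g; L-tryptophan 0.87 g; riboflavin 5.78 mg

Scale factor relative to 1 L: 2.48.
maltose: 3.4% w/v = 34 g/L → 34 × 2.48 L = 84.32 g
potassium sulfate: 0.47 g per 100 mL × 2480 mL ÷ 100 = 11.66 g
L-tryptophan: 0.349 g/L × 2.48 L = 0.87 g
riboflavin: 2.33 mg/L × 2.48 L = 5.78 mg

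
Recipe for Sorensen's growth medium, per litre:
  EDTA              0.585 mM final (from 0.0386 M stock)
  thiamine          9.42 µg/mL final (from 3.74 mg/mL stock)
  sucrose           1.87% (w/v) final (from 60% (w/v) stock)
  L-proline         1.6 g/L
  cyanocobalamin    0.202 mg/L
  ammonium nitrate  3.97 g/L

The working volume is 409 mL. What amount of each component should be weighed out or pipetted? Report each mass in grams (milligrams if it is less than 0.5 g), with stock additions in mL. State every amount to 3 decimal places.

EDTA 6.199 mL; thiamine 1.030 mL; sucrose 12.747 mL; L-proline 0.654 g; cyanocobalamin 0.083 mg; ammonium nitrate 1.624 g

Working volume: 409 mL = 0.409 L.
EDTA: V = C2·V2/C1 = 0.585 mM × 409 mL ÷ 38.6 mM = 6.199 mL
thiamine: C1V1 = C2V2 → 9.42 µg/mL × 409 mL ÷ 3740 µg/mL = 1.030 mL
sucrose: C1V1 = C2V2 → 1.87% ÷ 60% × 409 mL = 12.747 mL
L-proline: 1.6 g/L × 0.409 L = 0.654 g
cyanocobalamin: 0.202 mg/L × 0.409 L = 0.083 mg
ammonium nitrate: 3.97 g/L × 0.409 L = 1.624 g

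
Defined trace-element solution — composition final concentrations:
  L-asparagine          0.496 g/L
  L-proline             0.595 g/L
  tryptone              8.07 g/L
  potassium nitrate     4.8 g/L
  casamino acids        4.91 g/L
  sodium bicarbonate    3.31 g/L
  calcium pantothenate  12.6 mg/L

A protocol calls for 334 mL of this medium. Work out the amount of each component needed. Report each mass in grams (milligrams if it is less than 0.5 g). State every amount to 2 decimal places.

Target volume = 334 mL = 0.334 L.
L-asparagine: 0.496 g/L × 0.334 L = 0.165664 g = 165.66 mg
L-proline: 0.595 g/L × 0.334 L = 0.19873 g = 198.73 mg
tryptone: 8.07 g/L × 0.334 L = 2.70 g
potassium nitrate: 4.8 g/L × 0.334 L = 1.60 g
casamino acids: 4.91 g/L × 0.334 L = 1.64 g
sodium bicarbonate: 3.31 g/L × 0.334 L = 1.11 g
calcium pantothenate: 12.6 mg/L × 0.334 L = 4.21 mg

L-asparagine 165.66 mg; L-proline 198.73 mg; tryptone 2.70 g; potassium nitrate 1.60 g; casamino acids 1.64 g; sodium bicarbonate 1.11 g; calcium pantothenate 4.21 mg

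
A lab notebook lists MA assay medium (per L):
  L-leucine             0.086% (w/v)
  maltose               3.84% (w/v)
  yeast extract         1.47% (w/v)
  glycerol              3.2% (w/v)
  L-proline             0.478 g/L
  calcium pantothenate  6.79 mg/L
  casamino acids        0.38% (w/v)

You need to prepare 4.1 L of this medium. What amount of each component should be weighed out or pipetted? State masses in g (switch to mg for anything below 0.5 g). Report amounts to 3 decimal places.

Scale factor relative to 1 L: 4.1.
L-leucine: 0.086% w/v = 0.86 g/L → 0.86 × 4.1 L = 3.526 g
maltose: 3.84 g per 100 mL × 4100 mL ÷ 100 = 157.440 g
yeast extract: 1.47% w/v = 14.7 g/L → 14.7 × 4.1 L = 60.270 g
glycerol: 3.2 g per 100 mL × 4100 mL ÷ 100 = 131.200 g
L-proline: 0.478 g/L × 4.1 L = 1.960 g
calcium pantothenate: 6.79 mg/L × 4.1 L = 27.839 mg
casamino acids: 0.38% w/v = 3.8 g/L → 3.8 × 4.1 L = 15.580 g

L-leucine 3.526 g; maltose 157.440 g; yeast extract 60.270 g; glycerol 131.200 g; L-proline 1.960 g; calcium pantothenate 27.839 mg; casamino acids 15.580 g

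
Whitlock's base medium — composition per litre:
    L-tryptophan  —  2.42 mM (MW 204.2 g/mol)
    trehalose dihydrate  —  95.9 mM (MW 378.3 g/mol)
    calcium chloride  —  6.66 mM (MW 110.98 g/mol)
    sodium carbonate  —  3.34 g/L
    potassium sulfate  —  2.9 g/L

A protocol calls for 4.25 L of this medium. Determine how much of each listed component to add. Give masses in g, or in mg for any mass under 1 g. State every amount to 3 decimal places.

L-tryptophan 2.100 g; trehalose dihydrate 154.186 g; calcium chloride 3.141 g; sodium carbonate 14.195 g; potassium sulfate 12.325 g

Scale factor relative to 1 L: 4.25.
L-tryptophan: 2.42 mmol/L × 204.2 g/mol × 4.25 L ÷ 1000 = 2.100 g
trehalose dihydrate: 95.9 mmol/L × 378.3 g/mol × 4.25 L ÷ 1000 = 154.186 g
calcium chloride: 6.66 mmol/L × 110.98 g/mol × 4.25 L ÷ 1000 = 3.141 g
sodium carbonate: 3.34 g/L × 4.25 L = 14.195 g
potassium sulfate: 2.9 g/L × 4.25 L = 12.325 g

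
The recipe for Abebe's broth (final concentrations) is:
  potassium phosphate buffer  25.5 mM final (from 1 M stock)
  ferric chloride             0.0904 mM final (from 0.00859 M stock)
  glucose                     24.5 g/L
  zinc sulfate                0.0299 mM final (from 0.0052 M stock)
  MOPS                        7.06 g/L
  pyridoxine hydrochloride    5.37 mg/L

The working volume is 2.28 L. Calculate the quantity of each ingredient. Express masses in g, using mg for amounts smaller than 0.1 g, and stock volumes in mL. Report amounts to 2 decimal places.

Working volume: 2.28 L.
potassium phosphate buffer: C1V1 = C2V2 → 25.5 mM × 2280 mL ÷ 1000 mM = 58.14 mL
ferric chloride: C1V1 = C2V2 → 0.0904 mM × 2280 mL ÷ 8.59 mM = 23.99 mL
glucose: 24.5 g/L × 2.28 L = 55.86 g
zinc sulfate: V = C2·V2/C1 = 0.0299 mM × 2280 mL ÷ 5.2 mM = 13.11 mL
MOPS: 7.06 g/L × 2.28 L = 16.10 g
pyridoxine hydrochloride: 5.37 mg/L × 2.28 L = 12.24 mg

potassium phosphate buffer 58.14 mL; ferric chloride 23.99 mL; glucose 55.86 g; zinc sulfate 13.11 mL; MOPS 16.10 g; pyridoxine hydrochloride 12.24 mg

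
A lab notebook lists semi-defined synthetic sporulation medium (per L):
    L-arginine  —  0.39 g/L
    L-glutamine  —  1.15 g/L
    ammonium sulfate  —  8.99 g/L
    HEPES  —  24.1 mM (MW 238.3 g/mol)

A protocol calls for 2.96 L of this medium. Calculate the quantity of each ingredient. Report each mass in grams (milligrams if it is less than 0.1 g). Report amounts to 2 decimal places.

L-arginine 1.15 g; L-glutamine 3.40 g; ammonium sulfate 26.61 g; HEPES 17.00 g

Scale factor relative to 1 L: 2.96.
L-arginine: 0.39 g/L × 2.96 L = 1.15 g
L-glutamine: 1.15 g/L × 2.96 L = 3.40 g
ammonium sulfate: 8.99 g/L × 2.96 L = 26.61 g
HEPES: 24.1 mmol/L × 238.3 g/mol × 2.96 L ÷ 1000 = 17.00 g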